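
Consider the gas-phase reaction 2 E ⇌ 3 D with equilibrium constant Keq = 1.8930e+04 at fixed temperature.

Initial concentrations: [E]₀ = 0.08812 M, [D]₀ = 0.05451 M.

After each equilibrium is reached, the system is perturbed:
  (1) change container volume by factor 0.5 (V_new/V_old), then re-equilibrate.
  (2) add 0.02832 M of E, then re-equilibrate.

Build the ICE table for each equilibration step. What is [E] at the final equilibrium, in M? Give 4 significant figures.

[E]_eq = 0.001929 M

Q₀ = 0.02086 vs Keq = 1.8930e+04 ⇒ Q<K, forward
Step 1:
                   E          D
  I          0.08812    0.05451
  C         -0.08754     0.1313
  E       5.8217e-04     0.1858
  solve Keq expr → x = 0.04377; check Q = 1.8930e+04
Then change container volume by factor 0.5 (V_new/V_old).
Step 2:
                   E          D
  I         0.001164     0.3716
  C       4.7753e-04 -7.1629e-04
  E         0.001642     0.3709
  solve Keq expr → x = -2.3876e-04; check Q = 1.8930e+04
Then add 0.02832 M of E.
Step 3:
                   E          D
  I          0.02996     0.3709
  C         -0.02803    0.04205
  E         0.001929      0.413
  solve Keq expr → x = 0.01402; check Q = 1.8930e+04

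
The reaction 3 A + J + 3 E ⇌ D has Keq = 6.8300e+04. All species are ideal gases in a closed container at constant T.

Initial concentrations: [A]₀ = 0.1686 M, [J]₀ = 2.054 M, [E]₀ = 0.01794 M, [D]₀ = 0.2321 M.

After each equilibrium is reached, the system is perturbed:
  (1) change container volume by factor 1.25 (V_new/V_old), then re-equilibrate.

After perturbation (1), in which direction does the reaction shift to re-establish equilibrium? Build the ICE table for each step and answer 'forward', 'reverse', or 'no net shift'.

Direction: reverse

Q₀ = 4.0835e+06 vs Keq = 6.8300e+04 ⇒ Q>K, reverse
Step 1:
                  A         J         E         D
  init       0.1686     2.054   0.01794    0.2321
  Δ          0.0381    0.0127    0.0381   -0.0127
  eq         0.2067     2.067   0.05604    0.2194
  solve Keq expr → x = -0.0127; check Q = 6.8300e+04
Then change container volume by factor 1.25 (V_new/V_old).
Step 2:
                  A         J         E         D
  init       0.1654     1.653   0.04483    0.1755
  Δ         0.01767  0.005889   0.01767 -0.005889
  eq          0.183     1.659    0.0625    0.1696
  solve Keq expr → x = -0.005889; check Q = 6.8300e+04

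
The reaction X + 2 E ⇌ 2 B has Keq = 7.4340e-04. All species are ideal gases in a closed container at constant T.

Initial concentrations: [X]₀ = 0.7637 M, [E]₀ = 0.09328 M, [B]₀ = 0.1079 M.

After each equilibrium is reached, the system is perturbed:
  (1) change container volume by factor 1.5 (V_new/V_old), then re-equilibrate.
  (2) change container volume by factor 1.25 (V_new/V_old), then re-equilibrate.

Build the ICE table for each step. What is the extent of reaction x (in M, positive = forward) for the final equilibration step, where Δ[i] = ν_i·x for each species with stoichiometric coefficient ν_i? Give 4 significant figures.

x = -1.0954e-04 M

Q₀ = 1.752 vs Keq = 7.4340e-04 ⇒ Q>K, reverse
Step 1:
                  X         E         B
  init       0.7637   0.09328    0.1079
  Δ         0.05153    0.1031   -0.1031
  eq         0.8152    0.1963  0.004834
  solve Keq expr → x = -0.05153; check Q = 7.4340e-04
Then change container volume by factor 1.5 (V_new/V_old).
Step 2:
                  X         E         B
  init       0.5435    0.1309  0.003222
  Δ       2.8949e-04 5.7899e-04 -5.7899e-04
  eq         0.5438    0.1315  0.002643
  solve Keq expr → x = -2.8949e-04; check Q = 7.4340e-04
Then change container volume by factor 1.25 (V_new/V_old).
Step 3:
                  X         E         B
  init        0.435    0.1052  0.002115
  Δ       1.0954e-04 2.1908e-04 -2.1908e-04
  eq         0.4351    0.1054  0.001896
  solve Keq expr → x = -1.0954e-04; check Q = 7.4340e-04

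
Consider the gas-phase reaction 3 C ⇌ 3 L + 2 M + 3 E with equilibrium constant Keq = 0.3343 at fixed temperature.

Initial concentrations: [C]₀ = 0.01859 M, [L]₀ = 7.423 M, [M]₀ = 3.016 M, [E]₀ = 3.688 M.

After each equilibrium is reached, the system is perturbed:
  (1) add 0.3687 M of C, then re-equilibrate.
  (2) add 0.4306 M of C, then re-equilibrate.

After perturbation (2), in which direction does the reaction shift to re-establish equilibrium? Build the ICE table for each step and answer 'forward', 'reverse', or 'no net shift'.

Direction: forward

Q₀ = 2.9049e+10 vs Keq = 0.3343 ⇒ Q>K, reverse
Step 1:
                    C           L           M           E
  I           0.01859       7.423       3.016       3.688
  C             3.145      -3.145      -2.097      -3.145
  E             3.164       4.278      0.9193      0.5429
  solve Keq expr → x = -1.048; check Q = 0.3343
Then add 0.3687 M of C.
Step 2:
                    C           L           M           E
  I             3.532       4.278      0.9193      0.5429
  C          -0.03977     0.03977     0.02652     0.03977
  E             3.493       4.318      0.9458      0.5827
  solve Keq expr → x = 0.01326; check Q = 0.3343
Then add 0.4306 M of C.
Step 3:
                    C           L           M           E
  I             3.923       4.318      0.9458      0.5827
  C          -0.04466     0.04466     0.02977     0.04466
  E             3.879       4.362      0.9756      0.6273
  solve Keq expr → x = 0.01489; check Q = 0.3343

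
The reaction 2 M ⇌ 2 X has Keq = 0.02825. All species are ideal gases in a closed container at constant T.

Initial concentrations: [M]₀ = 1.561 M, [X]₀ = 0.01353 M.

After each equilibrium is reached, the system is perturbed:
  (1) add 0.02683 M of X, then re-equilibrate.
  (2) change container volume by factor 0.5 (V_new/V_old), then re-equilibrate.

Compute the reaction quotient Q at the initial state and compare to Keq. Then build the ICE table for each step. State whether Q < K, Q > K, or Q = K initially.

Q₀ = 7.5126e-05 vs Keq = 0.02825 ⇒ Q<K, forward
Step 1:
                   M          X
  I            1.561    0.01353
  C           -0.213      0.213
  E            1.348     0.2266
  solve Keq expr → x = 0.1065; check Q = 0.02825
Then add 0.02683 M of X.
Step 2:
                   M          X
  I            1.348     0.2534
  C          0.02297   -0.02297
  E            1.371     0.2304
  solve Keq expr → x = -0.01148; check Q = 0.02825
Then change container volume by factor 0.5 (V_new/V_old).
Step 3:
                   M          X
  I            2.742     0.4608
  C                0          0
  E            2.742     0.4608
  solve Keq expr → x = 0; check Q = 0.02825

Q₀ = 7.5126e-05; Q < K (proceeds forward)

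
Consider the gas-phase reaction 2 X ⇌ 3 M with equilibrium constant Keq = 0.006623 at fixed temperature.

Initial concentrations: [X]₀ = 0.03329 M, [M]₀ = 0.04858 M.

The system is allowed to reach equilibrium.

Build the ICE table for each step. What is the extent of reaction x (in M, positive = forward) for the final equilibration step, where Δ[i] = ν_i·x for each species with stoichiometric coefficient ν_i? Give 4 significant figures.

Q₀ = 0.1035 vs Keq = 0.006623 ⇒ Q>K, reverse
Step 1:
                   X          M
  I          0.03329    0.04858
  C          0.01564   -0.02346
  E          0.04893    0.02512
  solve Keq expr → x = -0.007819; check Q = 0.006623

x = -0.007819 M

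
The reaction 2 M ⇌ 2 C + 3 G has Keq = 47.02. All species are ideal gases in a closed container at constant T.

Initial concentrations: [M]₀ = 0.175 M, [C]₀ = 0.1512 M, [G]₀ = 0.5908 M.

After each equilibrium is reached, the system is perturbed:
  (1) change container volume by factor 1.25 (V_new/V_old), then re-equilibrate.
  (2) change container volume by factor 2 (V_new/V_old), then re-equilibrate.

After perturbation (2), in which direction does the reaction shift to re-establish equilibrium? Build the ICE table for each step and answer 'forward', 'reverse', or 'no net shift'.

Q₀ = 0.1539 vs Keq = 47.02 ⇒ Q<K, forward
Step 1:
                   M          C          G
  I            0.175     0.1512     0.5908
  C          -0.1438     0.1438     0.2158
  E          0.03117      0.295     0.8066
  solve Keq expr → x = 0.07192; check Q = 47.02
Then change container volume by factor 1.25 (V_new/V_old).
Step 2:
                   M          C          G
  I          0.02493      0.236     0.6452
  C        -0.006223   0.006223   0.009335
  E          0.01871     0.2423     0.6546
  solve Keq expr → x = 0.003112; check Q = 47.02
Then change container volume by factor 2 (V_new/V_old).
Step 3:
                   M          C          G
  I         0.009355     0.1211     0.3273
  C        -0.005752   0.005752   0.008629
  E         0.003602     0.1269     0.3359
  solve Keq expr → x = 0.002876; check Q = 47.02

Direction: forward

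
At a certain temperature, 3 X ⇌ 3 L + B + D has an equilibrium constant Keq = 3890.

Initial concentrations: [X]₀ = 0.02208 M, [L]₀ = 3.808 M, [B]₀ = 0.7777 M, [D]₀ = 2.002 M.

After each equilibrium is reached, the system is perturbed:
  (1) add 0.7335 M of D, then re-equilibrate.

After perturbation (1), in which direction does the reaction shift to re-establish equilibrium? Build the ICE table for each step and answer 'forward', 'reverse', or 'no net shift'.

Q₀ = 7.9867e+06 vs Keq = 3890 ⇒ Q>K, reverse
Step 1:
                   X          L          B          D
  init       0.02208      3.808     0.7777      2.002
  Δ           0.2294    -0.2294   -0.07647   -0.07647
  eq          0.2515      3.579     0.7012      1.926
  solve Keq expr → x = -0.07647; check Q = 3890
Then add 0.7335 M of D.
Step 2:
                   X          L          B          D
  init        0.2515      3.579     0.7012      2.659
  Δ          0.02519   -0.02519  -0.008396  -0.008396
  eq          0.2767      3.553     0.6928      2.651
  solve Keq expr → x = -0.008396; check Q = 3890

Direction: reverse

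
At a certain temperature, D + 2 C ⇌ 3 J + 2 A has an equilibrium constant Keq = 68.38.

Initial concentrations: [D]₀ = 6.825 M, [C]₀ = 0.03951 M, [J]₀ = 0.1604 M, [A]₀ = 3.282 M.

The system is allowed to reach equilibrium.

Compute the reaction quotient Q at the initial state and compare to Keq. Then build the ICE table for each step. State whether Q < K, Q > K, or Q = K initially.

Q₀ = 4.172 vs Keq = 68.38 ⇒ Q<K, forward
Step 1:
                   D          C          J          A
  I            6.825    0.03951     0.1604      3.282
  C         -0.01294   -0.02588    0.03882    0.02588
  E            6.812    0.01363     0.1992      3.308
  solve Keq expr → x = 0.01294; check Q = 68.38

Q₀ = 4.172; Q < K (proceeds forward)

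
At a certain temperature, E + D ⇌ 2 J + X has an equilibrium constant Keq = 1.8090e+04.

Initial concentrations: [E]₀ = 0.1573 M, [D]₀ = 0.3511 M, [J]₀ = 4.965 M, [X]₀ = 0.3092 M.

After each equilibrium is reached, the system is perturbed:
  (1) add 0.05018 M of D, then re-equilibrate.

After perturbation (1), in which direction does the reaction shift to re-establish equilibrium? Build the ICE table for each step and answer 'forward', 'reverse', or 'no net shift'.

Direction: forward

Q₀ = 138 vs Keq = 1.8090e+04 ⇒ Q<K, forward
Step 1:
                    E           D           J           X
  Initial      0.1573      0.3511       4.965      0.3092
  Change      -0.1537     -0.1537      0.3074      0.1537
  Equil      0.003603      0.1974       5.272      0.4629
  solve Keq expr → x = 0.1537; check Q = 1.8090e+04
Then add 0.05018 M of D.
Step 2:
                    E           D           J           X
  Initial    0.003603      0.2476       5.272      0.4629
  Change  -7.1597e-04 -7.1597e-04    0.001432  7.1597e-04
  Equil      0.002887      0.2469       5.274      0.4636
  solve Keq expr → x = 7.1597e-04; check Q = 1.8090e+04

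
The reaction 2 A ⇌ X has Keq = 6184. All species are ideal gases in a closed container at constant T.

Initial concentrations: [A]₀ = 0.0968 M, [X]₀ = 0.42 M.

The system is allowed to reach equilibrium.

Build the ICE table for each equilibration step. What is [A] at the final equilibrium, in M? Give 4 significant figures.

Q₀ = 44.82 vs Keq = 6184 ⇒ Q<K, forward
Step 1:
                    A           X
  init         0.0968        0.42
  Δ          -0.08814     0.04407
  eq         0.008663      0.4641
  solve Keq expr → x = 0.04407; check Q = 6184

[A]_eq = 0.008663 M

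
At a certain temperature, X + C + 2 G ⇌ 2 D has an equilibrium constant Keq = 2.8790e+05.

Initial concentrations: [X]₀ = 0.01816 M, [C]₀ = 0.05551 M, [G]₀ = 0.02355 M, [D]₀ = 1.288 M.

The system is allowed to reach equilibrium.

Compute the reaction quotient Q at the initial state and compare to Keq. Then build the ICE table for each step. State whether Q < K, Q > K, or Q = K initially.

Q₀ = 2.9673e+06; Q > K (proceeds reverse)

Q₀ = 2.9673e+06 vs Keq = 2.8790e+05 ⇒ Q>K, reverse
Step 1:
                   X          C          G          D
  I          0.01816    0.05551    0.02355      1.288
  C          0.01342    0.01342    0.02683   -0.02683
  E          0.03158    0.06893    0.05038      1.261
  solve Keq expr → x = -0.01342; check Q = 2.8790e+05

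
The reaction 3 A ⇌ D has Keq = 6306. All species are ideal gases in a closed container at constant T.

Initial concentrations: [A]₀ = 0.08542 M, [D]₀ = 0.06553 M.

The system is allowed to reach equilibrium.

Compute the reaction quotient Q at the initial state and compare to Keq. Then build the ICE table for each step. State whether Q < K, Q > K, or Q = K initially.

Q₀ = 105.1 vs Keq = 6306 ⇒ Q<K, forward
Step 1:
                    A           D
  I           0.08542     0.06553
  C          -0.06152     0.02051
  E            0.0239     0.08604
  solve Keq expr → x = 0.02051; check Q = 6306

Q₀ = 105.1; Q < K (proceeds forward)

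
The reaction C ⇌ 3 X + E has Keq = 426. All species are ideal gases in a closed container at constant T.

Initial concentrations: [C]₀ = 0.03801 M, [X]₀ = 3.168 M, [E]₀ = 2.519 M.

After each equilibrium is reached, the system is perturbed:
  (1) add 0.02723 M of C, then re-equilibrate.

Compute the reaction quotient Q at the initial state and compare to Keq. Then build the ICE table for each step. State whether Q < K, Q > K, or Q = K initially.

Q₀ = 2107 vs Keq = 426 ⇒ Q>K, reverse
Step 1:
                   C          X          E
  I          0.03801      3.168      2.519
  C          0.09726    -0.2918   -0.09726
  E           0.1353      2.876      2.422
  solve Keq expr → x = -0.09726; check Q = 426
Then add 0.02723 M of C.
Step 2:
                   C          X          E
  I           0.1625      2.876      2.422
  C         -0.01827    0.05481    0.01827
  E           0.1442      2.931       2.44
  solve Keq expr → x = 0.01827; check Q = 426

Q₀ = 2107; Q > K (proceeds reverse)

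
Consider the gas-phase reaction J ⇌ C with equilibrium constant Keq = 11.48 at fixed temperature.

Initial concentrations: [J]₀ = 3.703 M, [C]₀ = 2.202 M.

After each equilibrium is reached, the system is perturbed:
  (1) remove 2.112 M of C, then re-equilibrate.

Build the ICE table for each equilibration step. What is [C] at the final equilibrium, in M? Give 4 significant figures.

[C]_eq = 3.489 M

Q₀ = 0.5947 vs Keq = 11.48 ⇒ Q<K, forward
Step 1:
                   J          C
  I            3.703      2.202
  C            -3.23       3.23
  E           0.4732      5.432
  solve Keq expr → x = 3.23; check Q = 11.48
Then remove 2.112 M of C.
Step 2:
                   J          C
  I           0.4732       3.32
  C          -0.1692     0.1692
  E           0.3039      3.489
  solve Keq expr → x = 0.1692; check Q = 11.48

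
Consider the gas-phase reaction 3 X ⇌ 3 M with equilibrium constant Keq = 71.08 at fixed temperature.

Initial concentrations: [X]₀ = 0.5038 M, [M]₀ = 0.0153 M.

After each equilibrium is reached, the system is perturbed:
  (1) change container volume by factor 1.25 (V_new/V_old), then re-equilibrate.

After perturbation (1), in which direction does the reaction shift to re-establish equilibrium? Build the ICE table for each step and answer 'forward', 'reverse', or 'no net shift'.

Q₀ = 2.8009e-05 vs Keq = 71.08 ⇒ Q<K, forward
Step 1:
                    X           M
  I            0.5038      0.0153
  C           -0.4029      0.4029
  E            0.1009      0.4182
  solve Keq expr → x = 0.1343; check Q = 71.08
Then change container volume by factor 1.25 (V_new/V_old).
Step 2:
                    X           M
  I           0.08076      0.3345
  C                 0           0
  E           0.08076      0.3345
  solve Keq expr → x = 0; check Q = 71.08

Direction: no net shift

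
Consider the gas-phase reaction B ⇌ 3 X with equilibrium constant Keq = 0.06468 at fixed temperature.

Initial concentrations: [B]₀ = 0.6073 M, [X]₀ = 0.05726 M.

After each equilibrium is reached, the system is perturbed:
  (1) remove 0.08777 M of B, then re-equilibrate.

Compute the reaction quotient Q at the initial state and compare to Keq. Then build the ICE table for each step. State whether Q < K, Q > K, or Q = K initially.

Q₀ = 3.0914e-04 vs Keq = 0.06468 ⇒ Q<K, forward
Step 1:
                    B           X
  Initial      0.6073     0.05726
  Change     -0.08843      0.2653
  Equil        0.5189      0.3226
  solve Keq expr → x = 0.08843; check Q = 0.06468
Then remove 0.08777 M of B.
Step 2:
                    B           X
  Initial      0.4311      0.3226
  Change     0.005976    -0.01793
  Equil        0.4371      0.3046
  solve Keq expr → x = -0.005976; check Q = 0.06468

Q₀ = 3.0914e-04; Q < K (proceeds forward)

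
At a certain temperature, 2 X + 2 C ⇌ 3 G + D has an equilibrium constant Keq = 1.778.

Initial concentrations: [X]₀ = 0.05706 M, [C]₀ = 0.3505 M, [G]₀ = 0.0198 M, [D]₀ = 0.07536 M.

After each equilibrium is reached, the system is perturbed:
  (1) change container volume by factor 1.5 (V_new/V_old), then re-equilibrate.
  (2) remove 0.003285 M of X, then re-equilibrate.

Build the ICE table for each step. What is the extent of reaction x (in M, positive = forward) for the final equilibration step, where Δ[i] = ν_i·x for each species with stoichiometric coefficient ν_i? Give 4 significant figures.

x = -0.001055 M

Q₀ = 0.001463 vs Keq = 1.778 ⇒ Q<K, forward
Step 1:
                    X           C           G           D
  init        0.05706      0.3505      0.0198     0.07536
  Δ          -0.04016    -0.04016     0.06023     0.02008
  eq           0.0169      0.3103     0.08003     0.09544
  solve Keq expr → x = 0.02008; check Q = 1.778
Then change container volume by factor 1.5 (V_new/V_old).
Step 2:
                    X           C           G           D
  init        0.01127      0.2069     0.05336     0.06363
  Δ                 0           0           0           0
  eq          0.01127      0.2069     0.05336     0.06363
  solve Keq expr → x = 0; check Q = 1.778
Then remove 0.003285 M of X.
Step 3:
                    X           C           G           D
  init       0.007984      0.2069     0.05336     0.06363
  Δ          0.002109    0.002109   -0.003164   -0.001055
  eq          0.01009       0.209     0.05019     0.06257
  solve Keq expr → x = -0.001055; check Q = 1.778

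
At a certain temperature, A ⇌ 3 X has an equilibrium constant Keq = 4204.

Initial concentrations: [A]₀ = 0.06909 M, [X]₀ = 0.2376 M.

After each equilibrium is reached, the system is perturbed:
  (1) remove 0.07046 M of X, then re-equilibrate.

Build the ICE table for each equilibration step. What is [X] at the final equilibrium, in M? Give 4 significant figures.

[X]_eq = 0.3744 M

Q₀ = 0.1941 vs Keq = 4204 ⇒ Q<K, forward
Step 1:
                    A           X
  init        0.06909      0.2376
  Δ          -0.06907      0.2072
  eq       2.0934e-05      0.4448
  solve Keq expr → x = 0.06907; check Q = 4204
Then remove 0.07046 M of X.
Step 2:
                    A           X
  init     2.0934e-05      0.3743
  Δ       -8.4530e-06  2.5359e-05
  eq       1.2481e-05      0.3744
  solve Keq expr → x = 8.4530e-06; check Q = 4204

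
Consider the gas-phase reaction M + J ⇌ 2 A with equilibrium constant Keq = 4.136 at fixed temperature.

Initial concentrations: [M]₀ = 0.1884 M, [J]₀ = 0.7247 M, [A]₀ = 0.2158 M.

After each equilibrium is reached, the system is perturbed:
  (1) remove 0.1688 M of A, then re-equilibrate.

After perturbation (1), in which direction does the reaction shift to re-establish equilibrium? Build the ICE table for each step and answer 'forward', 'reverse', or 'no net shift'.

Direction: forward

Q₀ = 0.3411 vs Keq = 4.136 ⇒ Q<K, forward
Step 1:
                  M         J         A
  Initial    0.1884    0.7247    0.2158
  Change     -0.112    -0.112    0.2241
  Equil     0.07636    0.6127    0.4399
  solve Keq expr → x = 0.112; check Q = 4.136
Then remove 0.1688 M of A.
Step 2:
                  M         J         A
  Initial   0.07636    0.6127    0.2711
  Change   -0.03054  -0.03054   0.06107
  Equil     0.04582    0.5821    0.3322
  solve Keq expr → x = 0.03054; check Q = 4.136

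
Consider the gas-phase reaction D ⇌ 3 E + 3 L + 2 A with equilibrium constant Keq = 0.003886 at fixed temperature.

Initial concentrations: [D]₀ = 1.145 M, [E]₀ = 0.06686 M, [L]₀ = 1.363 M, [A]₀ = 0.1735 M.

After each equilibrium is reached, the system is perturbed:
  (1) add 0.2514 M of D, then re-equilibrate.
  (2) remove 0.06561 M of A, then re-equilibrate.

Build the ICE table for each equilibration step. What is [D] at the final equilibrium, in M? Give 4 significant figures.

[D]_eq = 1.326 M

Q₀ = 1.9897e-05 vs Keq = 0.003886 ⇒ Q<K, forward
Step 1:
                  D         E         L         A
  Initial     1.145   0.06686     1.363    0.1735
  Change   -0.05789    0.1737    0.1737    0.1158
  Equil       1.087    0.2405     1.537    0.2893
  solve Keq expr → x = 0.05789; check Q = 0.003886
Then add 0.2514 M of D.
Step 2:
                  D         E         L         A
  Initial     1.339    0.2405     1.537    0.2893
  Change  -0.003661   0.01098   0.01098  0.007321
  Equil       1.335    0.2515     1.548    0.2966
  solve Keq expr → x = 0.003661; check Q = 0.003886
Then remove 0.06561 M of A.
Step 3:
                  D         E         L         A
  Initial     1.335    0.2515     1.548     0.231
  Change  -0.008734    0.0262    0.0262   0.01747
  Equil       1.326    0.2777     1.574    0.2484
  solve Keq expr → x = 0.008734; check Q = 0.003886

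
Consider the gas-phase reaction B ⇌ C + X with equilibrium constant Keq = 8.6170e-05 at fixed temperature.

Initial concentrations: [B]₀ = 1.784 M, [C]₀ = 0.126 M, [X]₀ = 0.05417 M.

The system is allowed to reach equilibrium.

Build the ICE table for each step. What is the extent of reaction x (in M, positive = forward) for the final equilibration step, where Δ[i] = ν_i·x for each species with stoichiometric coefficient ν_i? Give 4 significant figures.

Q₀ = 0.003826 vs Keq = 8.6170e-05 ⇒ Q>K, reverse
Step 1:
                  B         C         X
  init        1.784     0.126   0.05417
  Δ         0.05203  -0.05203  -0.05203
  eq          1.836   0.07397  0.002139
  solve Keq expr → x = -0.05203; check Q = 8.6170e-05

x = -0.05203 M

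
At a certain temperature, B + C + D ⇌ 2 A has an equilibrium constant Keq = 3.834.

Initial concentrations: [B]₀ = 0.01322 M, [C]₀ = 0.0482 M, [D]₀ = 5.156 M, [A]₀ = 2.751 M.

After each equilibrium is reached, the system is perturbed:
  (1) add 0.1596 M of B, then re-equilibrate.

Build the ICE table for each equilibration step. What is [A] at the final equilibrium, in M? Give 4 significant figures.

Q₀ = 2304 vs Keq = 3.834 ⇒ Q>K, reverse
Step 1:
                   B          C          D          A
  Initial    0.01322     0.0482      5.156      2.751
  Change      0.3948     0.3948     0.3948    -0.7896
  Equil        0.408      0.443      5.551      1.961
  solve Keq expr → x = -0.3948; check Q = 3.834
Then add 0.1596 M of B.
Step 2:
                   B          C          D          A
  Initial     0.5676      0.443      5.551      1.961
  Change    -0.05146   -0.05146   -0.05146     0.1029
  Equil       0.5162     0.3916      5.499      2.064
  solve Keq expr → x = 0.05146; check Q = 3.834

[A]_eq = 2.064 M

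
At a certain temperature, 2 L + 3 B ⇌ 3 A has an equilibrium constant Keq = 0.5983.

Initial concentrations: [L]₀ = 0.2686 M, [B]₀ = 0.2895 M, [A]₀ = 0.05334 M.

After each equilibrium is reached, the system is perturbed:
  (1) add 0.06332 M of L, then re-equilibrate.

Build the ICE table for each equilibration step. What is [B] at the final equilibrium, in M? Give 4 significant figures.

[B]_eq = 0.2482 M

Q₀ = 0.0867 vs Keq = 0.5983 ⇒ Q<K, forward
Step 1:
                    L           B           A
  I            0.2686      0.2895     0.05334
  C           -0.0214    -0.03209     0.03209
  E            0.2472      0.2574     0.08543
  solve Keq expr → x = 0.0107; check Q = 0.5983
Then add 0.06332 M of L.
Step 2:
                    L           B           A
  I            0.3105      0.2574     0.08543
  C         -0.006136   -0.009204    0.009204
  E            0.3044      0.2482     0.09464
  solve Keq expr → x = 0.003068; check Q = 0.5983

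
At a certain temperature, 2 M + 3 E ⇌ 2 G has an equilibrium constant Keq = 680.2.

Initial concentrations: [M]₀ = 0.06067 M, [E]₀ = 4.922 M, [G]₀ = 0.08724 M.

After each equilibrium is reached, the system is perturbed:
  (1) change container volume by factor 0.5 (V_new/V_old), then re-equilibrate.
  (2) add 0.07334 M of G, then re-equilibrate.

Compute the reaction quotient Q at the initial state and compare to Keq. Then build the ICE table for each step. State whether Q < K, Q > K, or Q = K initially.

Q₀ = 0.01734; Q < K (proceeds forward)

Q₀ = 0.01734 vs Keq = 680.2 ⇒ Q<K, forward
Step 1:
                   M          E          G
  init       0.06067      4.922    0.08724
  Δ         -0.06014   -0.09021    0.06014
  eq      5.3205e-04      4.832     0.1474
  solve Keq expr → x = 0.03007; check Q = 680.2
Then change container volume by factor 0.5 (V_new/V_old).
Step 2:
                   M          E          G
  init      0.001064      9.664     0.2948
  Δ       -6.8695e-04   -0.00103 6.8695e-04
  eq      3.7715e-04      9.663     0.2954
  solve Keq expr → x = 3.4347e-04; check Q = 680.2
Then add 0.07334 M of G.
Step 3:
                   M          E          G
  init    3.7715e-04      9.663     0.3688
  Δ       9.3494e-05 1.4024e-04 -9.3494e-05
  eq      4.7065e-04      9.663     0.3687
  solve Keq expr → x = -4.6747e-05; check Q = 680.2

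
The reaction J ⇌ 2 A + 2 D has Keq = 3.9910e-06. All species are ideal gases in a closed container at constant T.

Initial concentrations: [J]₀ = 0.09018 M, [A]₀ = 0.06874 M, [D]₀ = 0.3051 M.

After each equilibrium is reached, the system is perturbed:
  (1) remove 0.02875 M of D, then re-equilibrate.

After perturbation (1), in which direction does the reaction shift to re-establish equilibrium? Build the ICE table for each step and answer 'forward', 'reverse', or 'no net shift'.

Direction: forward

Q₀ = 0.004877 vs Keq = 3.9910e-06 ⇒ Q>K, reverse
Step 1:
                  J         A         D
  I         0.09018   0.06874    0.3051
  C         0.03291  -0.06581  -0.06581
  E          0.1231  0.002929    0.2393
  solve Keq expr → x = -0.03291; check Q = 3.9910e-06
Then remove 0.02875 M of D.
Step 2:
                  J         A         D
  I          0.1231  0.002929    0.2105
  C       -1.9558e-04 3.9116e-04 3.9116e-04
  E          0.1229   0.00332    0.2109
  solve Keq expr → x = 1.9558e-04; check Q = 3.9910e-06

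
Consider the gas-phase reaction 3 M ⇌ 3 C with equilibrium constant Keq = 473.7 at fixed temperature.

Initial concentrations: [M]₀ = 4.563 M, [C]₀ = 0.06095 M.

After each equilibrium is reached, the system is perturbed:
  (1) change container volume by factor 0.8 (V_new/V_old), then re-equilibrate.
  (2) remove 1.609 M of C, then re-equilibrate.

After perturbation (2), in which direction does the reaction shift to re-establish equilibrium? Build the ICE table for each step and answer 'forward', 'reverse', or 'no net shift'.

Q₀ = 2.3833e-06 vs Keq = 473.7 ⇒ Q<K, forward
Step 1:
                   M          C
  I            4.563    0.06095
  C           -4.037      4.037
  E           0.5257      4.098
  solve Keq expr → x = 1.346; check Q = 473.7
Then change container volume by factor 0.8 (V_new/V_old).
Step 2:
                   M          C
  I           0.6572      5.123
  C                0          0
  E           0.6572      5.123
  solve Keq expr → x = 0; check Q = 473.7
Then remove 1.609 M of C.
Step 3:
                   M          C
  I           0.6572      3.514
  C          -0.1829     0.1829
  E           0.4742      3.697
  solve Keq expr → x = 0.06098; check Q = 473.7

Direction: forward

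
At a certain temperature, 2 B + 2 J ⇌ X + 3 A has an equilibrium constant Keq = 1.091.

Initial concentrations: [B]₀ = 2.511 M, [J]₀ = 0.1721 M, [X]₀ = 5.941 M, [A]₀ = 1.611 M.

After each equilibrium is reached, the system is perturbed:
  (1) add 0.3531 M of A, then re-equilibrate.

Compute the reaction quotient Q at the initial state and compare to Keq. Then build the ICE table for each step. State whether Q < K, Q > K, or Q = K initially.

Q₀ = 133 vs Keq = 1.091 ⇒ Q>K, reverse
Step 1:
                   B          J          X          A
  I            2.511     0.1721      5.941      1.611
  C           0.4768     0.4768    -0.2384    -0.7151
  E            2.988     0.6489      5.703     0.8959
  solve Keq expr → x = -0.2384; check Q = 1.091
Then add 0.3531 M of A.
Step 2:
                   B          J          X          A
  I            2.988     0.6489      5.703      1.249
  C           0.1334     0.1334    -0.0667    -0.2001
  E            3.121     0.7822      5.636      1.049
  solve Keq expr → x = -0.0667; check Q = 1.091

Q₀ = 133; Q > K (proceeds reverse)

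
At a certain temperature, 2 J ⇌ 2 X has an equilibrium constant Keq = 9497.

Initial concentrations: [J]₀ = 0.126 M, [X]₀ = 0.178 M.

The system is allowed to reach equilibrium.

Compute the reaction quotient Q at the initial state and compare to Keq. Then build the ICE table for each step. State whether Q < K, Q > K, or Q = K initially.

Q₀ = 1.996 vs Keq = 9497 ⇒ Q<K, forward
Step 1:
                   J          X
  init         0.126      0.178
  Δ          -0.1229     0.1229
  eq        0.003088     0.3009
  solve Keq expr → x = 0.06146; check Q = 9497

Q₀ = 1.996; Q < K (proceeds forward)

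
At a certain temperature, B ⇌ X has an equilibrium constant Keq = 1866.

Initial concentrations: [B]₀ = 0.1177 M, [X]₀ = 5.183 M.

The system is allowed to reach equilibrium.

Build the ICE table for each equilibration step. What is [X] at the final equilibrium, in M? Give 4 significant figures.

Q₀ = 44.04 vs Keq = 1866 ⇒ Q<K, forward
Step 1:
                  B         X
  Initial    0.1177     5.183
  Change    -0.1149    0.1149
  Equil    0.002839     5.298
  solve Keq expr → x = 0.1149; check Q = 1866

[X]_eq = 5.298 M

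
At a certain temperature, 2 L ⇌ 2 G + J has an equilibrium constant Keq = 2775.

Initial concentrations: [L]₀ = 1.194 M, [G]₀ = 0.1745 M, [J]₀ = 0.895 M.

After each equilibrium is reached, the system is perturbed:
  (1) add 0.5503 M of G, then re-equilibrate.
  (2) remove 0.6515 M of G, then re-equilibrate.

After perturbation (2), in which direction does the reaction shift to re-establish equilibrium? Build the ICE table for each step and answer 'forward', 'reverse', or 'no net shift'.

Direction: forward

Q₀ = 0.01912 vs Keq = 2775 ⇒ Q<K, forward
Step 1:
                    L           G           J
  Initial       1.194      0.1745       0.895
  Change       -1.163       1.163      0.5816
  Equil       0.03086       1.338       1.477
  solve Keq expr → x = 0.5816; check Q = 2775
Then add 0.5503 M of G.
Step 2:
                    L           G           J
  Initial     0.03086       1.888       1.477
  Change      0.01232    -0.01232    -0.00616
  Equil       0.04318       1.876        1.47
  solve Keq expr → x = -0.00616; check Q = 2775
Then remove 0.6515 M of G.
Step 3:
                    L           G           J
  Initial     0.04318       1.224        1.47
  Change     -0.01459     0.01459    0.007295
  Equil       0.02858       1.239       1.478
  solve Keq expr → x = 0.007295; check Q = 2775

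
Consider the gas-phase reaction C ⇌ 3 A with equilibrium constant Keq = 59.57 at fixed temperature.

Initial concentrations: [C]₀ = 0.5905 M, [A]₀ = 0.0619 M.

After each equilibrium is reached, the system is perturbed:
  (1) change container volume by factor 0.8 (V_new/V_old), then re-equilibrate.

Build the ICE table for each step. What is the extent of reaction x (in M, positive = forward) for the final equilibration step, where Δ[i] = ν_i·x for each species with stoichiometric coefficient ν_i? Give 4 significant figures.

Q₀ = 4.0165e-04 vs Keq = 59.57 ⇒ Q<K, forward
Step 1:
                  C         A
  init       0.5905    0.0619
  Δ         -0.5192     1.558
  eq         0.0713     1.619
  solve Keq expr → x = 0.5192; check Q = 59.57
Then change container volume by factor 0.8 (V_new/V_old).
Step 2:
                  C         A
  init      0.08913     2.024
  Δ         0.03152  -0.09455
  eq         0.1206      1.93
  solve Keq expr → x = -0.03152; check Q = 59.57

x = -0.03152 M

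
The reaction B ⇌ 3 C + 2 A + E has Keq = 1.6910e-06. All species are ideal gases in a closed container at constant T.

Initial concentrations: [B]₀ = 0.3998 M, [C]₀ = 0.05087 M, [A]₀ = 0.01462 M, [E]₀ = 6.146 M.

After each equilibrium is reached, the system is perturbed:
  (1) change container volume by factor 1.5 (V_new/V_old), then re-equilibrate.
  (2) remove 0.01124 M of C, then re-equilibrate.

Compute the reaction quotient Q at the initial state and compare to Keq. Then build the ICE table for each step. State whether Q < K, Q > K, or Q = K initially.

Q₀ = 4.3254e-07 vs Keq = 1.6910e-06 ⇒ Q<K, forward
Step 1:
                   B          C          A          E
  I           0.3998    0.05087    0.01462      6.146
  C        -0.003526    0.01058   0.007052   0.003526
  E           0.3963    0.06145    0.02167       6.15
  solve Keq expr → x = 0.003526; check Q = 1.6910e-06
Then change container volume by factor 1.5 (V_new/V_old).
Step 2:
                   B          C          A          E
  I           0.2642    0.04097    0.01445        4.1
  C        -0.005058    0.01517    0.01012   0.005058
  E           0.2591    0.05614    0.02456      4.105
  solve Keq expr → x = 0.005058; check Q = 1.6910e-06
Then remove 0.01124 M of C.
Step 3:
                   B          C          A          E
  I           0.2591     0.0449    0.02456      4.105
  C         -0.00195   0.005851     0.0039    0.00195
  E           0.2572    0.05075    0.02846      4.107
  solve Keq expr → x = 0.00195; check Q = 1.6910e-06

Q₀ = 4.3254e-07; Q < K (proceeds forward)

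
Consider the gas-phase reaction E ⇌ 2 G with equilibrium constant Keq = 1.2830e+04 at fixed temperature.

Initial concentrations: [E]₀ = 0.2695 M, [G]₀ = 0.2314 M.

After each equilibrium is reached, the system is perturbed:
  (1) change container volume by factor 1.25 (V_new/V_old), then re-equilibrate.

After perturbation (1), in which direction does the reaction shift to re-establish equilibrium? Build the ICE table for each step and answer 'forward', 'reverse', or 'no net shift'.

Direction: forward

Q₀ = 0.1987 vs Keq = 1.2830e+04 ⇒ Q<K, forward
Step 1:
                  E         G
  Initial    0.2695    0.2314
  Change    -0.2695    0.5389
  Equil   4.6249e-05    0.7703
  solve Keq expr → x = 0.2695; check Q = 1.2830e+04
Then change container volume by factor 1.25 (V_new/V_old).
Step 2:
                  E         G
  Initial 3.6999e-05    0.6162
  Change  -7.3984e-06 1.4797e-05
  Equil   2.9601e-05    0.6163
  solve Keq expr → x = 7.3984e-06; check Q = 1.2830e+04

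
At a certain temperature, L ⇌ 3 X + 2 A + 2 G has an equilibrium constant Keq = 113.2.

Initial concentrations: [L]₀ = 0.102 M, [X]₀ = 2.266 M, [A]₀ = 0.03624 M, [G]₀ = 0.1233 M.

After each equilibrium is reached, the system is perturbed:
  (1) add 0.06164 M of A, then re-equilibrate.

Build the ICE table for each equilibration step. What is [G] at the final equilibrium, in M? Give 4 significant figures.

Q₀ = 0.002278 vs Keq = 113.2 ⇒ Q<K, forward
Step 1:
                    L           X           A           G
  init          0.102       2.266     0.03624      0.1233
  Δ           -0.1011      0.3033      0.2022      0.2022
  eq       9.0245e-04       2.569      0.2384      0.3255
  solve Keq expr → x = 0.1011; check Q = 113.2
Then add 0.06164 M of A.
Step 2:
                    L           X           A           G
  init     9.0245e-04       2.569      0.3001      0.3255
  Δ        5.0598e-04   -0.001518   -0.001012   -0.001012
  eq         0.001408       2.568      0.2991      0.3245
  solve Keq expr → x = -5.0598e-04; check Q = 113.2

[G]_eq = 0.3245 M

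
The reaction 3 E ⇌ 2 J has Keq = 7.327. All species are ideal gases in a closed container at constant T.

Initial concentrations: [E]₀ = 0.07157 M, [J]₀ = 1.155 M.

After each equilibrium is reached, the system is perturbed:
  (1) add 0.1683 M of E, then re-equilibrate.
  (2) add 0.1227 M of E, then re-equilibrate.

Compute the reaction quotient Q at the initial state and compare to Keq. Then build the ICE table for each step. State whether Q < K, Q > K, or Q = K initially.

Q₀ = 3639; Q > K (proceeds reverse)

Q₀ = 3639 vs Keq = 7.327 ⇒ Q>K, reverse
Step 1:
                  E         J
  I         0.07157     1.155
  C          0.4034   -0.2689
  E           0.475    0.8861
  solve Keq expr → x = -0.1345; check Q = 7.327
Then add 0.1683 M of E.
Step 2:
                  E         J
  I          0.6433    0.8861
  C         -0.1363    0.0909
  E          0.5069     0.977
  solve Keq expr → x = 0.04545; check Q = 7.327
Then add 0.1227 M of E.
Step 3:
                  E         J
  I          0.6296     0.977
  C        -0.09991   0.06661
  E          0.5297     1.044
  solve Keq expr → x = 0.0333; check Q = 7.327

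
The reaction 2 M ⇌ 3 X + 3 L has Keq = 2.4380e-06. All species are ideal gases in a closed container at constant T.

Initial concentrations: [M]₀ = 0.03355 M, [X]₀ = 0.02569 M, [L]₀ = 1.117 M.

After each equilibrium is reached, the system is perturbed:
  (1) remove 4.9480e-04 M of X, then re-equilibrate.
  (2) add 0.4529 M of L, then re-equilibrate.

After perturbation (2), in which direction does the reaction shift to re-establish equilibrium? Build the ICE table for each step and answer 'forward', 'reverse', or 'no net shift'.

Q₀ = 0.02099 vs Keq = 2.4380e-06 ⇒ Q>K, reverse
Step 1:
                  M         X         L
  I         0.03355   0.02569     1.117
  C         0.01602  -0.02403  -0.02403
  E         0.04957  0.001662     1.093
  solve Keq expr → x = -0.008009; check Q = 2.4380e-06
Then remove 4.9480e-04 M of X.
Step 2:
                  M         X         L
  I         0.04957  0.001167     1.093
  C       -3.2454e-04 4.8680e-04 4.8680e-04
  E         0.04924  0.001654     1.093
  solve Keq expr → x = 1.6227e-04; check Q = 2.4380e-06
Then add 0.4529 M of L.
Step 3:
                  M         X         L
  I         0.04924  0.001654     1.546
  C       3.1928e-04 -4.7891e-04 -4.7891e-04
  E         0.04956  0.001175     1.546
  solve Keq expr → x = -1.5964e-04; check Q = 2.4380e-06

Direction: reverse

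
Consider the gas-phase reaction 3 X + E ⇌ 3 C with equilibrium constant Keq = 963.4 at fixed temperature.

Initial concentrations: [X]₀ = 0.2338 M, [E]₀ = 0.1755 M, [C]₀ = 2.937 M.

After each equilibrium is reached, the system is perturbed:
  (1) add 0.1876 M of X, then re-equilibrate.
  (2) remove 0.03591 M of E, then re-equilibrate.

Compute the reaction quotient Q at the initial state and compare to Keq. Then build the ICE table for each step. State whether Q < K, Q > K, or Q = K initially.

Q₀ = 1.1295e+04 vs Keq = 963.4 ⇒ Q>K, reverse
Step 1:
                    X           E           C
  I            0.2338      0.1755       2.937
  C            0.2079      0.0693     -0.2079
  E            0.4417      0.2448       2.729
  solve Keq expr → x = -0.0693; check Q = 963.4
Then add 0.1876 M of X.
Step 2:
                    X           E           C
  I            0.6293      0.2448       2.729
  C           -0.1338     -0.0446      0.1338
  E            0.4955      0.2002       2.863
  solve Keq expr → x = 0.0446; check Q = 963.4
Then remove 0.03591 M of E.
Step 3:
                    X           E           C
  I            0.4955      0.1643       2.863
  C           0.02206    0.007354    -0.02206
  E            0.5176      0.1716       2.841
  solve Keq expr → x = -0.007354; check Q = 963.4

Q₀ = 1.1295e+04; Q > K (proceeds reverse)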